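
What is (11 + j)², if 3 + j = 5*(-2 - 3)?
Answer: 289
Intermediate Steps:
j = -28 (j = -3 + 5*(-2 - 3) = -3 + 5*(-5) = -3 - 25 = -28)
(11 + j)² = (11 - 28)² = (-17)² = 289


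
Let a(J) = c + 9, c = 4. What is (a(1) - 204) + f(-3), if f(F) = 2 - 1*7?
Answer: -196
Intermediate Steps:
a(J) = 13 (a(J) = 4 + 9 = 13)
f(F) = -5 (f(F) = 2 - 7 = -5)
(a(1) - 204) + f(-3) = (13 - 204) - 5 = -191 - 5 = -196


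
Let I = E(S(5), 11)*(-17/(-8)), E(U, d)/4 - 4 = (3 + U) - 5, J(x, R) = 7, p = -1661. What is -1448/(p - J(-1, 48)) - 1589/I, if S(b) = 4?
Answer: -214717/7089 ≈ -30.289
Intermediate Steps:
E(U, d) = 8 + 4*U (E(U, d) = 16 + 4*((3 + U) - 5) = 16 + 4*(-2 + U) = 16 + (-8 + 4*U) = 8 + 4*U)
I = 51 (I = (8 + 4*4)*(-17/(-8)) = (8 + 16)*(-17*(-1/8)) = 24*(17/8) = 51)
-1448/(p - J(-1, 48)) - 1589/I = -1448/(-1661 - 1*7) - 1589/51 = -1448/(-1661 - 7) - 1589*1/51 = -1448/(-1668) - 1589/51 = -1448*(-1/1668) - 1589/51 = 362/417 - 1589/51 = -214717/7089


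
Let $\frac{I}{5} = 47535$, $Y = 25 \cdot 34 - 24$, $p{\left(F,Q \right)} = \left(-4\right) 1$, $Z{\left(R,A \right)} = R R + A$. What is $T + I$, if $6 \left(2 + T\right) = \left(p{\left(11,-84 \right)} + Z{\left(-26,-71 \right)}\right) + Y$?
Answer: $\frac{1427465}{6} \approx 2.3791 \cdot 10^{5}$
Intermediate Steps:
$Z{\left(R,A \right)} = A + R^{2}$ ($Z{\left(R,A \right)} = R^{2} + A = A + R^{2}$)
$p{\left(F,Q \right)} = -4$
$Y = 826$ ($Y = 850 - 24 = 826$)
$T = \frac{1415}{6}$ ($T = -2 + \frac{\left(-4 - \left(71 - \left(-26\right)^{2}\right)\right) + 826}{6} = -2 + \frac{\left(-4 + \left(-71 + 676\right)\right) + 826}{6} = -2 + \frac{\left(-4 + 605\right) + 826}{6} = -2 + \frac{601 + 826}{6} = -2 + \frac{1}{6} \cdot 1427 = -2 + \frac{1427}{6} = \frac{1415}{6} \approx 235.83$)
$I = 237675$ ($I = 5 \cdot 47535 = 237675$)
$T + I = \frac{1415}{6} + 237675 = \frac{1427465}{6}$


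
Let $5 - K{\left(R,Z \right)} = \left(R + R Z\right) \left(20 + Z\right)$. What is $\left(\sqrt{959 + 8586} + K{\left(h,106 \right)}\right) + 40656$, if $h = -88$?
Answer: $1227077 + \sqrt{9545} \approx 1.2272 \cdot 10^{6}$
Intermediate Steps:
$K{\left(R,Z \right)} = 5 - \left(20 + Z\right) \left(R + R Z\right)$ ($K{\left(R,Z \right)} = 5 - \left(R + R Z\right) \left(20 + Z\right) = 5 - \left(20 + Z\right) \left(R + R Z\right)$)
$\left(\sqrt{959 + 8586} + K{\left(h,106 \right)}\right) + 40656 = \left(\sqrt{959 + 8586} - \left(-1765 - 988768 - 195888\right)\right) + 40656 = \left(\sqrt{9545} + \left(5 + 1760 - \left(-88\right) 11236 + 195888\right)\right) + 40656 = \left(\sqrt{9545} + \left(5 + 1760 + 988768 + 195888\right)\right) + 40656 = \left(\sqrt{9545} + 1186421\right) + 40656 = \left(1186421 + \sqrt{9545}\right) + 40656 = 1227077 + \sqrt{9545}$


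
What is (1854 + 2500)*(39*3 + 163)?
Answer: 1219120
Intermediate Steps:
(1854 + 2500)*(39*3 + 163) = 4354*(117 + 163) = 4354*280 = 1219120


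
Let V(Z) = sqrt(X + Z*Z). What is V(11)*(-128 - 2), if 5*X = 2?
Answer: -26*sqrt(3035) ≈ -1432.4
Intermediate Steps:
X = 2/5 (X = (1/5)*2 = 2/5 ≈ 0.40000)
V(Z) = sqrt(2/5 + Z**2) (V(Z) = sqrt(2/5 + Z*Z) = sqrt(2/5 + Z**2))
V(11)*(-128 - 2) = (sqrt(10 + 25*11**2)/5)*(-128 - 2) = (sqrt(10 + 25*121)/5)*(-130) = (sqrt(10 + 3025)/5)*(-130) = (sqrt(3035)/5)*(-130) = -26*sqrt(3035)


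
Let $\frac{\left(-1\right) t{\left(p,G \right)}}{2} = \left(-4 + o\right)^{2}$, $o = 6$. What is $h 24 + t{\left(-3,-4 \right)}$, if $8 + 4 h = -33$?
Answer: $-254$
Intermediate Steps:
$h = - \frac{41}{4}$ ($h = -2 + \frac{1}{4} \left(-33\right) = -2 - \frac{33}{4} = - \frac{41}{4} \approx -10.25$)
$t{\left(p,G \right)} = -8$ ($t{\left(p,G \right)} = - 2 \left(-4 + 6\right)^{2} = - 2 \cdot 2^{2} = \left(-2\right) 4 = -8$)
$h 24 + t{\left(-3,-4 \right)} = \left(- \frac{41}{4}\right) 24 - 8 = -246 - 8 = -254$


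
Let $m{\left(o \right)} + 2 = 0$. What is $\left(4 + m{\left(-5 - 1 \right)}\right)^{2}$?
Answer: $4$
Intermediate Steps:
$m{\left(o \right)} = -2$ ($m{\left(o \right)} = -2 + 0 = -2$)
$\left(4 + m{\left(-5 - 1 \right)}\right)^{2} = \left(4 - 2\right)^{2} = 2^{2} = 4$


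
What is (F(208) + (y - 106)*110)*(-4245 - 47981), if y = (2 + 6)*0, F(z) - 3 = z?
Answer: 597935474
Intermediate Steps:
F(z) = 3 + z
y = 0 (y = 8*0 = 0)
(F(208) + (y - 106)*110)*(-4245 - 47981) = ((3 + 208) + (0 - 106)*110)*(-4245 - 47981) = (211 - 106*110)*(-52226) = (211 - 11660)*(-52226) = -11449*(-52226) = 597935474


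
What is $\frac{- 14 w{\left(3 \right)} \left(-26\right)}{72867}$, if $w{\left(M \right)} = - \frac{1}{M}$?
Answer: $- \frac{364}{218601} \approx -0.0016651$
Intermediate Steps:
$\frac{- 14 w{\left(3 \right)} \left(-26\right)}{72867} = \frac{- 14 \left(- \frac{1}{3}\right) \left(-26\right)}{72867} = - 14 \left(\left(-1\right) \frac{1}{3}\right) \left(-26\right) \frac{1}{72867} = \left(-14\right) \left(- \frac{1}{3}\right) \left(-26\right) \frac{1}{72867} = \frac{14}{3} \left(-26\right) \frac{1}{72867} = \left(- \frac{364}{3}\right) \frac{1}{72867} = - \frac{364}{218601}$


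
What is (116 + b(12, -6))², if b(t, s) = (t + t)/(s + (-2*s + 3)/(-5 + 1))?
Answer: 2178576/169 ≈ 12891.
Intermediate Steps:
b(t, s) = 2*t/(-¾ + 3*s/2) (b(t, s) = (2*t)/(s + (3 - 2*s)/(-4)) = (2*t)/(s + (3 - 2*s)*(-¼)) = (2*t)/(s + (-¾ + s/2)) = (2*t)/(-¾ + 3*s/2) = 2*t/(-¾ + 3*s/2))
(116 + b(12, -6))² = (116 + (8/3)*12/(-1 + 2*(-6)))² = (116 + (8/3)*12/(-1 - 12))² = (116 + (8/3)*12/(-13))² = (116 + (8/3)*12*(-1/13))² = (116 - 32/13)² = (1476/13)² = 2178576/169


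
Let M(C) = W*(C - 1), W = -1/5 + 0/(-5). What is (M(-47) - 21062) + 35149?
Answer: 70483/5 ≈ 14097.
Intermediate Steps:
W = -⅕ (W = -1*⅕ + 0*(-⅕) = -⅕ + 0 = -⅕ ≈ -0.20000)
M(C) = ⅕ - C/5 (M(C) = -(C - 1)/5 = -(-1 + C)/5 = ⅕ - C/5)
(M(-47) - 21062) + 35149 = ((⅕ - ⅕*(-47)) - 21062) + 35149 = ((⅕ + 47/5) - 21062) + 35149 = (48/5 - 21062) + 35149 = -105262/5 + 35149 = 70483/5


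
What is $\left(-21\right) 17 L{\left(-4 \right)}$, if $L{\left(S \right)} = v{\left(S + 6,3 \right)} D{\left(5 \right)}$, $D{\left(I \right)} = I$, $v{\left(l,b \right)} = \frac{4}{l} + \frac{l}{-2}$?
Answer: $-1785$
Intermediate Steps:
$v{\left(l,b \right)} = \frac{4}{l} - \frac{l}{2}$ ($v{\left(l,b \right)} = \frac{4}{l} + l \left(- \frac{1}{2}\right) = \frac{4}{l} - \frac{l}{2}$)
$L{\left(S \right)} = -15 + \frac{20}{6 + S} - \frac{5 S}{2}$ ($L{\left(S \right)} = \left(\frac{4}{S + 6} - \frac{S + 6}{2}\right) 5 = \left(\frac{4}{6 + S} - \frac{6 + S}{2}\right) 5 = \left(\frac{4}{6 + S} - \left(3 + \frac{S}{2}\right)\right) 5 = \left(-3 + \frac{4}{6 + S} - \frac{S}{2}\right) 5 = -15 + \frac{20}{6 + S} - \frac{5 S}{2}$)
$\left(-21\right) 17 L{\left(-4 \right)} = \left(-21\right) 17 \frac{5 \left(8 - \left(6 - 4\right)^{2}\right)}{2 \left(6 - 4\right)} = - 357 \frac{5 \left(8 - 2^{2}\right)}{2 \cdot 2} = - 357 \cdot \frac{5}{2} \cdot \frac{1}{2} \left(8 - 4\right) = - 357 \cdot \frac{5}{2} \cdot \frac{1}{2} \cdot 4 = \left(-357\right) 5 = -1785$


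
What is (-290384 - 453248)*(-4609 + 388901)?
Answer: -285771828544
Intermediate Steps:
(-290384 - 453248)*(-4609 + 388901) = -743632*384292 = -285771828544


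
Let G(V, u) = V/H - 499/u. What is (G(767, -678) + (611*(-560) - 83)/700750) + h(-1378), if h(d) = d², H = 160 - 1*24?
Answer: 30674076684669739/16153689000 ≈ 1.8989e+6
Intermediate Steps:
H = 136 (H = 160 - 24 = 136)
G(V, u) = -499/u + V/136 (G(V, u) = V/136 - 499/u = -499/u + V/136)
(G(767, -678) + (611*(-560) - 83)/700750) + h(-1378) = ((-499/(-678) + (1/136)*767) + (611*(-560) - 83)/700750) + (-1378)² = ((-499*(-1/678) + 767/136) + (-342160 - 83)*(1/700750)) + 1898884 = ((499/678 + 767/136) - 342243*1/700750) + 1898884 = (293945/46104 - 342243/700750) + 1898884 = 95101593739/16153689000 + 1898884 = 30674076684669739/16153689000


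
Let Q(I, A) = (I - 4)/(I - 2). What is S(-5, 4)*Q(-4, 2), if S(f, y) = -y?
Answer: -16/3 ≈ -5.3333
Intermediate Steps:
Q(I, A) = (-4 + I)/(-2 + I)
S(f, y) = -y
S(-5, 4)*Q(-4, 2) = (-1*4)*((-4 - 4)/(-2 - 4)) = -4*(-8)/(-6) = -(-2)*(-8)/3 = -4*4/3 = -16/3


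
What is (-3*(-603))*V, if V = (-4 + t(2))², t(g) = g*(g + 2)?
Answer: 28944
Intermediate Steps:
t(g) = g*(2 + g)
V = 16 (V = (-4 + 2*(2 + 2))² = (-4 + 2*4)² = (-4 + 8)² = 4² = 16)
(-3*(-603))*V = -3*(-603)*16 = 1809*16 = 28944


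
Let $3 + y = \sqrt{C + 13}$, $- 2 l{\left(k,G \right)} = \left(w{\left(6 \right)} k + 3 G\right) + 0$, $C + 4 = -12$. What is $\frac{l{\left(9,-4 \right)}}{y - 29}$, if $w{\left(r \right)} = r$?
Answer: $\frac{672}{1027} + \frac{21 i \sqrt{3}}{1027} \approx 0.65433 + 0.035417 i$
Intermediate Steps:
$C = -16$ ($C = -4 - 12 = -16$)
$l{\left(k,G \right)} = - 3 k - \frac{3 G}{2}$ ($l{\left(k,G \right)} = - \frac{\left(6 k + 3 G\right) + 0}{2} = - \frac{\left(3 G + 6 k\right) + 0}{2} = - \frac{3 G + 6 k}{2} = - 3 k - \frac{3 G}{2}$)
$y = -3 + i \sqrt{3}$ ($y = -3 + \sqrt{-16 + 13} = -3 + \sqrt{-3} = -3 + i \sqrt{3} \approx -3.0 + 1.732 i$)
$\frac{l{\left(9,-4 \right)}}{y - 29} = \frac{\left(-3\right) 9 - -6}{\left(-3 + i \sqrt{3}\right) - 29} = \frac{-27 + 6}{\left(-3 + i \sqrt{3}\right) - 29} = \frac{1}{\left(-3 + i \sqrt{3}\right) - 29} \left(-21\right) = \frac{1}{-32 + i \sqrt{3}} \left(-21\right) = - \frac{21}{-32 + i \sqrt{3}}$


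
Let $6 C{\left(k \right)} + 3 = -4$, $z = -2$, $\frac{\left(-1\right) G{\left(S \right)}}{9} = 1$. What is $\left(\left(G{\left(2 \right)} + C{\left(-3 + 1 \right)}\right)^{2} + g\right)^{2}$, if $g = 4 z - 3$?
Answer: $\frac{11055625}{1296} \approx 8530.6$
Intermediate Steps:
$G{\left(S \right)} = -9$ ($G{\left(S \right)} = \left(-9\right) 1 = -9$)
$C{\left(k \right)} = - \frac{7}{6}$ ($C{\left(k \right)} = - \frac{1}{2} + \frac{1}{6} \left(-4\right) = - \frac{1}{2} - \frac{2}{3} = - \frac{7}{6}$)
$g = -11$ ($g = 4 \left(-2\right) - 3 = -8 - 3 = -11$)
$\left(\left(G{\left(2 \right)} + C{\left(-3 + 1 \right)}\right)^{2} + g\right)^{2} = \left(\left(-9 - \frac{7}{6}\right)^{2} - 11\right)^{2} = \left(\left(- \frac{61}{6}\right)^{2} - 11\right)^{2} = \left(\frac{3721}{36} - 11\right)^{2} = \left(\frac{3325}{36}\right)^{2} = \frac{11055625}{1296}$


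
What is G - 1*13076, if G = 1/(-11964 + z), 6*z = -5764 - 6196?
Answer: -547518275/41872 ≈ -13076.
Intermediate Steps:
z = -5980/3 (z = (-5764 - 6196)/6 = (⅙)*(-11960) = -5980/3 ≈ -1993.3)
G = -3/41872 (G = 1/(-11964 - 5980/3) = 1/(-41872/3) = -3/41872 ≈ -7.1647e-5)
G - 1*13076 = -3/41872 - 1*13076 = -3/41872 - 13076 = -547518275/41872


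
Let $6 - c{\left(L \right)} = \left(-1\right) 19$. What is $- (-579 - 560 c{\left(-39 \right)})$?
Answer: $14579$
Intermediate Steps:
$c{\left(L \right)} = 25$ ($c{\left(L \right)} = 6 - \left(-1\right) 19 = 6 - -19 = 6 + 19 = 25$)
$- (-579 - 560 c{\left(-39 \right)}) = - (-579 - 14000) = \left(-1\right) \left(-14579\right) = 14579$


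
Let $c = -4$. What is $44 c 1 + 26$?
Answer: $-150$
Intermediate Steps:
$44 c 1 + 26 = 44 \left(\left(-4\right) 1\right) + 26 = 44 \left(-4\right) + 26 = -176 + 26 = -150$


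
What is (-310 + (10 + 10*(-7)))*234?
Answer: -86580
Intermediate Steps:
(-310 + (10 + 10*(-7)))*234 = (-310 + (10 - 70))*234 = (-310 - 60)*234 = -370*234 = -86580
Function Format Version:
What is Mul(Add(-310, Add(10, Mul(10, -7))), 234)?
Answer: -86580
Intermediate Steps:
Mul(Add(-310, Add(10, Mul(10, -7))), 234) = Mul(Add(-310, Add(10, -70)), 234) = Mul(Add(-310, -60), 234) = Mul(-370, 234) = -86580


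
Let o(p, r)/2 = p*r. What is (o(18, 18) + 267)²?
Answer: 837225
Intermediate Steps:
o(p, r) = 2*p*r (o(p, r) = 2*(p*r) = 2*p*r)
(o(18, 18) + 267)² = (2*18*18 + 267)² = (648 + 267)² = 915² = 837225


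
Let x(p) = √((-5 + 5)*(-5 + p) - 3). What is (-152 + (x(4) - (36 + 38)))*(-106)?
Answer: 23956 - 106*I*√3 ≈ 23956.0 - 183.6*I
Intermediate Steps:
x(p) = I*√3 (x(p) = √(0*(-5 + p) - 3) = √(0 - 3) = √(-3) = I*√3)
(-152 + (x(4) - (36 + 38)))*(-106) = (-152 + (I*√3 - (36 + 38)))*(-106) = (-152 + (I*√3 - 1*74))*(-106) = (-152 + (I*√3 - 74))*(-106) = (-152 + (-74 + I*√3))*(-106) = (-226 + I*√3)*(-106) = 23956 - 106*I*√3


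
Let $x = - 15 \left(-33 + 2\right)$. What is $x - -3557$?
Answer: $4022$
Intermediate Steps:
$x = 465$ ($x = \left(-15\right) \left(-31\right) = 465$)
$x - -3557 = 465 - -3557 = 465 + 3557 = 4022$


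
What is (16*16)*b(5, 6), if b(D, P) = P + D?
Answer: 2816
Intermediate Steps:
b(D, P) = D + P
(16*16)*b(5, 6) = (16*16)*(5 + 6) = 256*11 = 2816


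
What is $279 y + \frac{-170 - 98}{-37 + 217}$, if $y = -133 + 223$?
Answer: $\frac{1129883}{45} \approx 25109.0$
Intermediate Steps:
$y = 90$
$279 y + \frac{-170 - 98}{-37 + 217} = 279 \cdot 90 + \frac{-170 - 98}{-37 + 217} = 25110 - \frac{268}{180} = 25110 - \frac{67}{45} = \frac{1129883}{45}$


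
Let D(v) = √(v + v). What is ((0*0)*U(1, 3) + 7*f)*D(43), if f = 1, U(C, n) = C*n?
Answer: 7*√86 ≈ 64.915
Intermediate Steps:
D(v) = √2*√v (D(v) = √(2*v) = √2*√v)
((0*0)*U(1, 3) + 7*f)*D(43) = ((0*0)*(1*3) + 7*1)*(√2*√43) = (0*3 + 7)*√86 = (0 + 7)*√86 = 7*√86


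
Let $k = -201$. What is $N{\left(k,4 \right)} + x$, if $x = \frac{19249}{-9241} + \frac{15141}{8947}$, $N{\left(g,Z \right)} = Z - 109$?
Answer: $- \frac{8713621657}{82679227} \approx -105.39$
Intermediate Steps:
$N{\left(g,Z \right)} = -109 + Z$ ($N{\left(g,Z \right)} = Z - 109 = -109 + Z$)
$x = - \frac{32302822}{82679227}$ ($x = 19249 \left(- \frac{1}{9241}\right) + 15141 \cdot \frac{1}{8947} = - \frac{19249}{9241} + \frac{15141}{8947} = - \frac{32302822}{82679227} \approx -0.3907$)
$N{\left(k,4 \right)} + x = \left(-109 + 4\right) - \frac{32302822}{82679227} = -105 - \frac{32302822}{82679227} = - \frac{8713621657}{82679227}$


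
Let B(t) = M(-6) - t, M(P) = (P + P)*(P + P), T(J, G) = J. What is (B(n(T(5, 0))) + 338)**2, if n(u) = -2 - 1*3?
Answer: 237169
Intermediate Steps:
M(P) = 4*P**2 (M(P) = (2*P)*(2*P) = 4*P**2)
n(u) = -5 (n(u) = -2 - 3 = -5)
B(t) = 144 - t (B(t) = 4*(-6)**2 - t = 4*36 - t = 144 - t)
(B(n(T(5, 0))) + 338)**2 = ((144 - 1*(-5)) + 338)**2 = ((144 + 5) + 338)**2 = (149 + 338)**2 = 487**2 = 237169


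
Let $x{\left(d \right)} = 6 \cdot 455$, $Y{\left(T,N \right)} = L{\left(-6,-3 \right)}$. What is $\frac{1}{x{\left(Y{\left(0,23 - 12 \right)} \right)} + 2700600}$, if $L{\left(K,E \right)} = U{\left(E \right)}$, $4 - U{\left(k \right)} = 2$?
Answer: $\frac{1}{2703330} \approx 3.6991 \cdot 10^{-7}$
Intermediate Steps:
$U{\left(k \right)} = 2$ ($U{\left(k \right)} = 4 - 2 = 2$)
$L{\left(K,E \right)} = 2$
$Y{\left(T,N \right)} = 2$
$x{\left(d \right)} = 2730$
$\frac{1}{x{\left(Y{\left(0,23 - 12 \right)} \right)} + 2700600} = \frac{1}{2730 + 2700600} = \frac{1}{2703330}$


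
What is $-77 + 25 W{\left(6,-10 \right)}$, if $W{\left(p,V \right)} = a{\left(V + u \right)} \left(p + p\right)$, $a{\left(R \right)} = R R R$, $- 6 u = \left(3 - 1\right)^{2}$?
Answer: $- \frac{3277493}{9} \approx -3.6417 \cdot 10^{5}$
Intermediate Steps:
$u = - \frac{2}{3}$ ($u = - \frac{\left(3 - 1\right)^{2}}{6} = - \frac{2^{2}}{6} = \left(- \frac{1}{6}\right) 4 = - \frac{2}{3} \approx -0.66667$)
$a{\left(R \right)} = R^{3}$ ($a{\left(R \right)} = R^{2} R = R^{3}$)
$W{\left(p,V \right)} = 2 p \left(- \frac{2}{3} + V\right)^{3}$ ($W{\left(p,V \right)} = \left(V - \frac{2}{3}\right)^{3} \left(p + p\right) = \left(- \frac{2}{3} + V\right)^{3} \cdot 2 p = 2 p \left(- \frac{2}{3} + V\right)^{3}$)
$-77 + 25 W{\left(6,-10 \right)} = -77 + 25 \cdot \frac{2}{27} \cdot 6 \left(-2 + 3 \left(-10\right)\right)^{3} = -77 + 25 \cdot \frac{2}{27} \cdot 6 \left(-2 - 30\right)^{3} = -77 + 25 \cdot \frac{2}{27} \cdot 6 \left(-32\right)^{3} = -77 + 25 \cdot \frac{2}{27} \cdot 6 \left(-32768\right) = -77 + 25 \left(- \frac{131072}{9}\right) = -77 - \frac{3276800}{9} = - \frac{3277493}{9}$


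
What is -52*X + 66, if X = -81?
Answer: 4278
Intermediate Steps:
-52*X + 66 = -52*(-81) + 66 = 4212 + 66 = 4278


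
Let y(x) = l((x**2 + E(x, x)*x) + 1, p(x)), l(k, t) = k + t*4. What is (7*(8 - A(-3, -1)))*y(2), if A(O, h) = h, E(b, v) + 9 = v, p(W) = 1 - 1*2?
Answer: -819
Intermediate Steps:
p(W) = -1 (p(W) = 1 - 2 = -1)
E(b, v) = -9 + v
l(k, t) = k + 4*t
y(x) = -3 + x**2 + x*(-9 + x) (y(x) = ((x**2 + (-9 + x)*x) + 1) + 4*(-1) = ((x**2 + x*(-9 + x)) + 1) - 4 = (1 + x**2 + x*(-9 + x)) - 4 = -3 + x**2 + x*(-9 + x))
(7*(8 - A(-3, -1)))*y(2) = (7*(8 - 1*(-1)))*(-3 + 2**2 + 2*(-9 + 2)) = (7*(8 + 1))*(-3 + 4 + 2*(-7)) = (7*9)*(-3 + 4 - 14) = 63*(-13) = -819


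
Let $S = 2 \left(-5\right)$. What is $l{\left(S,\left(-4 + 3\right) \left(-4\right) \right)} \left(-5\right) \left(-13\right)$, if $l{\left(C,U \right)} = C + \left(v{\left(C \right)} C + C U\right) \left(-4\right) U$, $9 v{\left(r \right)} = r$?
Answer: $\frac{264550}{9} \approx 29394.0$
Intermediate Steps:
$v{\left(r \right)} = \frac{r}{9}$
$S = -10$
$l{\left(C,U \right)} = C + U \left(- \frac{4 C^{2}}{9} - 4 C U\right)$ ($l{\left(C,U \right)} = C + \left(\frac{C}{9} C + C U\right) \left(-4\right) U = C + \left(\frac{C^{2}}{9} + C U\right) \left(-4\right) U = C + \left(- \frac{4 C^{2}}{9} - 4 C U\right) U = C + U \left(- \frac{4 C^{2}}{9} - 4 C U\right)$)
$l{\left(S,\left(-4 + 3\right) \left(-4\right) \right)} \left(-5\right) \left(-13\right) = \frac{1}{9} \left(-10\right) \left(9 - 36 \left(\left(-4 + 3\right) \left(-4\right)\right)^{2} - - 40 \left(-4 + 3\right) \left(-4\right)\right) \left(-5\right) \left(-13\right) = \frac{1}{9} \left(-10\right) \left(9 - 36 \left(\left(-1\right) \left(-4\right)\right)^{2} - - 40 \left(\left(-1\right) \left(-4\right)\right)\right) \left(-5\right) \left(-13\right) = \frac{1}{9} \left(-10\right) \left(9 - 36 \cdot 4^{2} - \left(-40\right) 4\right) \left(-5\right) \left(-13\right) = \frac{1}{9} \left(-10\right) \left(9 - 576 + 160\right) \left(-5\right) \left(-13\right) = \frac{1}{9} \left(-10\right) \left(-407\right) \left(-5\right) \left(-13\right) = \frac{4070}{9} \left(-5\right) \left(-13\right) = \left(- \frac{20350}{9}\right) \left(-13\right) = \frac{264550}{9}$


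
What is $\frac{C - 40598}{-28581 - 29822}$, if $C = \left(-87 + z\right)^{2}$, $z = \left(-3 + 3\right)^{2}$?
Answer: $\frac{33029}{58403} \approx 0.56554$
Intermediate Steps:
$z = 0$ ($z = 0^{2} = 0$)
$C = 7569$ ($C = \left(-87 + 0\right)^{2} = \left(-87\right)^{2} = 7569$)
$\frac{C - 40598}{-28581 - 29822} = \frac{7569 - 40598}{-28581 - 29822} = - \frac{33029}{-58403} = \left(-33029\right) \left(- \frac{1}{58403}\right) = \frac{33029}{58403}$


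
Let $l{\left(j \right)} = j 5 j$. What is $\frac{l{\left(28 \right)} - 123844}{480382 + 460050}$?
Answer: $- \frac{29981}{235108} \approx -0.12752$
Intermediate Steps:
$l{\left(j \right)} = 5 j^{2}$ ($l{\left(j \right)} = 5 j j = 5 j^{2}$)
$\frac{l{\left(28 \right)} - 123844}{480382 + 460050} = \frac{5 \cdot 28^{2} - 123844}{480382 + 460050} = \frac{5 \cdot 784 - 123844}{940432} = \left(3920 - 123844\right) \frac{1}{940432} = \left(-119924\right) \frac{1}{940432} = - \frac{29981}{235108}$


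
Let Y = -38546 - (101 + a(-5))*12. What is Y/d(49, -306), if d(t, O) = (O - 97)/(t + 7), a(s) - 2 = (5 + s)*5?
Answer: 2227792/403 ≈ 5528.0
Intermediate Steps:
a(s) = 27 + 5*s (a(s) = 2 + (5 + s)*5 = 2 + (25 + 5*s) = 27 + 5*s)
d(t, O) = (-97 + O)/(7 + t)
Y = -39782 (Y = -38546 - (101 + (27 + 5*(-5)))*12 = -38546 - (101 + (27 - 25))*12 = -38546 - (101 + 2)*12 = -38546 - 103*12 = -38546 - 1*1236 = -38546 - 1236 = -39782)
Y/d(49, -306) = -39782*(7 + 49)/(-97 - 306) = -39782/(-403/56) = -39782*(-56/403) = 2227792/403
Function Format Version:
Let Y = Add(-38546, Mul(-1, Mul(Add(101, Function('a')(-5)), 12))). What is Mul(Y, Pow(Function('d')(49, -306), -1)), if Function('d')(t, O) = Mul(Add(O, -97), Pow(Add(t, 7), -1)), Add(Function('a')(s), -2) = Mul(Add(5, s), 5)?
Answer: Rational(2227792, 403) ≈ 5528.0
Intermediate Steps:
Function('a')(s) = Add(27, Mul(5, s)) (Function('a')(s) = Add(2, Mul(Add(5, s), 5)) = Add(2, Add(25, Mul(5, s))) = Add(27, Mul(5, s)))
Function('d')(t, O) = Mul(Pow(Add(7, t), -1), Add(-97, O)) (Function('d')(t, O) = Mul(Add(-97, O), Pow(Add(7, t), -1)) = Mul(Pow(Add(7, t), -1), Add(-97, O)))
Y = -39782 (Y = Add(-38546, Mul(-1, Mul(Add(101, Add(27, Mul(5, -5))), 12))) = Add(-38546, Mul(-1, Mul(Add(101, Add(27, -25)), 12))) = Add(-38546, Mul(-1, Mul(Add(101, 2), 12))) = Add(-38546, Mul(-1, Mul(103, 12))) = Add(-38546, Mul(-1, 1236)) = Add(-38546, -1236) = -39782)
Mul(Y, Pow(Function('d')(49, -306), -1)) = Mul(-39782, Pow(Mul(Pow(Add(7, 49), -1), Add(-97, -306)), -1)) = Mul(-39782, Pow(Mul(Pow(56, -1), -403), -1)) = Mul(-39782, Pow(Mul(Rational(1, 56), -403), -1)) = Mul(-39782, Pow(Rational(-403, 56), -1)) = Mul(-39782, Rational(-56, 403)) = Rational(2227792, 403)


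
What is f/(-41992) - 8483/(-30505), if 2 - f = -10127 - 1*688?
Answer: 905019/44171240 ≈ 0.020489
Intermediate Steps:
f = 10817 (f = 2 - (-10127 - 1*688) = 2 - (-10127 - 688) = 2 - 1*(-10815) = 2 + 10815 = 10817)
f/(-41992) - 8483/(-30505) = 10817/(-41992) - 8483/(-30505) = 10817*(-1/41992) - 8483*(-1/30505) = -373/1448 + 8483/30505 = 905019/44171240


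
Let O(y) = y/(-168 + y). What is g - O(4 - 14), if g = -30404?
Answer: -2705961/89 ≈ -30404.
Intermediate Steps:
O(y) = y/(-168 + y)
g - O(4 - 14) = -30404 - (4 - 14)/(-168 + (4 - 14)) = -30404 - (-10)/(-168 - 10) = -30404 - (-10)/(-178) = -30404 - (-10)*(-1)/178 = -30404 - 1*5/89 = -30404 - 5/89 = -2705961/89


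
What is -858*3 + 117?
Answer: -2457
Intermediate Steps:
-858*3 + 117 = -143*18 + 117 = -2574 + 117 = -2457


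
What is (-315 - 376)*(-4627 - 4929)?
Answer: 6603196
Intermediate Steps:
(-315 - 376)*(-4627 - 4929) = -691*(-9556) = 6603196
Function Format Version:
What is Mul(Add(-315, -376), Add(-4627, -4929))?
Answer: 6603196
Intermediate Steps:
Mul(Add(-315, -376), Add(-4627, -4929)) = Mul(-691, -9556) = 6603196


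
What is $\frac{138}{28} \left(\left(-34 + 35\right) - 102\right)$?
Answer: $- \frac{6969}{14} \approx -497.79$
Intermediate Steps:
$\frac{138}{28} \left(\left(-34 + 35\right) - 102\right) = 138 \cdot \frac{1}{28} \left(1 - 102\right) = \frac{69}{14} \left(-101\right) = - \frac{6969}{14}$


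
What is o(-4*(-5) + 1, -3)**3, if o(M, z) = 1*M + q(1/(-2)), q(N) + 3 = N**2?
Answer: 389017/64 ≈ 6078.4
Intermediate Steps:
q(N) = -3 + N**2
o(M, z) = -11/4 + M (o(M, z) = 1*M + (-3 + (1/(-2))**2) = M + (-3 + (-1/2)**2) = M + (-3 + 1/4) = M - 11/4 = -11/4 + M)
o(-4*(-5) + 1, -3)**3 = (-11/4 + (-4*(-5) + 1))**3 = (-11/4 + (20 + 1))**3 = (-11/4 + 21)**3 = (73/4)**3 = 389017/64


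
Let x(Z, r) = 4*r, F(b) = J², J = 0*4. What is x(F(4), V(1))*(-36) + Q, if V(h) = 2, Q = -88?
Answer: -376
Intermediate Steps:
J = 0
F(b) = 0 (F(b) = 0² = 0)
x(F(4), V(1))*(-36) + Q = (4*2)*(-36) - 88 = 8*(-36) - 88 = -288 - 88 = -376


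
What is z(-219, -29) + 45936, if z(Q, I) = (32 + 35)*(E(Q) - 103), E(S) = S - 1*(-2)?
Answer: 24496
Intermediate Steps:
E(S) = 2 + S (E(S) = S + 2 = 2 + S)
z(Q, I) = -6767 + 67*Q (z(Q, I) = (32 + 35)*((2 + Q) - 103) = 67*(-101 + Q) = -6767 + 67*Q)
z(-219, -29) + 45936 = (-6767 + 67*(-219)) + 45936 = (-6767 - 14673) + 45936 = -21440 + 45936 = 24496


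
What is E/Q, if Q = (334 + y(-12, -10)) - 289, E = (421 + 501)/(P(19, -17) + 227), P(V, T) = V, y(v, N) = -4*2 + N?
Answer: 461/3321 ≈ 0.13881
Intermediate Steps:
y(v, N) = -8 + N
E = 461/123 (E = (421 + 501)/(19 + 227) = 922/246 = 922*(1/246) = 461/123 ≈ 3.7480)
Q = 27 (Q = (334 + (-8 - 10)) - 289 = (334 - 18) - 289 = 316 - 289 = 27)
E/Q = (461/123)/27 = (461/123)*(1/27) = 461/3321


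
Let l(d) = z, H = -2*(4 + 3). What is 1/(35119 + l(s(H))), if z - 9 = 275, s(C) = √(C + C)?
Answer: 1/35403 ≈ 2.8246e-5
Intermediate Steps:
H = -14 (H = -2*7 = -14)
s(C) = √2*√C (s(C) = √(2*C) = √2*√C)
z = 284 (z = 9 + 275 = 284)
l(d) = 284
1/(35119 + l(s(H))) = 1/(35119 + 284) = 1/35403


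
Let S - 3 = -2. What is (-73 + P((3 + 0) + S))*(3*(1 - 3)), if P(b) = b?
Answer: 414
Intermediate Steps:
S = 1 (S = 3 - 2 = 1)
(-73 + P((3 + 0) + S))*(3*(1 - 3)) = (-73 + ((3 + 0) + 1))*(3*(1 - 3)) = (-73 + (3 + 1))*(3*(-2)) = (-73 + 4)*(-6) = -69*(-6) = 414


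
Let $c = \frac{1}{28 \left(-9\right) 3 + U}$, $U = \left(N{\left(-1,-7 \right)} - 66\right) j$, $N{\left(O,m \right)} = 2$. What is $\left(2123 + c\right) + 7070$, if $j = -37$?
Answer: $\frac{14819117}{1612} \approx 9193.0$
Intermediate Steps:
$U = 2368$ ($U = \left(2 - 66\right) \left(-37\right) = \left(-64\right) \left(-37\right) = 2368$)
$c = \frac{1}{1612}$ ($c = \frac{1}{28 \left(-9\right) 3 + 2368} = \frac{1}{\left(-252\right) 3 + 2368} = \frac{1}{-756 + 2368} = \frac{1}{1612} \approx 0.00062035$)
$\left(2123 + c\right) + 7070 = \left(2123 + \frac{1}{1612}\right) + 7070 = \frac{3422277}{1612} + 7070 = \frac{14819117}{1612}$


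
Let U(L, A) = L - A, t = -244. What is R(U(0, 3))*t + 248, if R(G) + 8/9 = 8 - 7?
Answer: 1988/9 ≈ 220.89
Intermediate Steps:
R(G) = ⅑ (R(G) = -8/9 + (8 - 7) = -8/9 + 1 = ⅑)
R(U(0, 3))*t + 248 = (⅑)*(-244) + 248 = -244/9 + 248 = 1988/9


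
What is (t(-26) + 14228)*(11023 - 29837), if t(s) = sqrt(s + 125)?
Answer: -267685592 - 56442*sqrt(11) ≈ -2.6787e+8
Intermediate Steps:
t(s) = sqrt(125 + s)
(t(-26) + 14228)*(11023 - 29837) = (sqrt(125 - 26) + 14228)*(11023 - 29837) = (sqrt(99) + 14228)*(-18814) = (3*sqrt(11) + 14228)*(-18814) = (14228 + 3*sqrt(11))*(-18814) = -267685592 - 56442*sqrt(11)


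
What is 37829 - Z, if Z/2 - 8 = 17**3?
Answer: 27987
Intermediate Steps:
Z = 9842 (Z = 16 + 2*17**3 = 16 + 2*4913 = 16 + 9826 = 9842)
37829 - Z = 37829 - 1*9842 = 37829 - 9842 = 27987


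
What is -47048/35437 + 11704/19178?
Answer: -243765948/339805393 ≈ -0.71737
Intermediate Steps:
-47048/35437 + 11704/19178 = -47048*1/35437 + 11704*(1/19178) = -47048/35437 + 5852/9589 = -243765948/339805393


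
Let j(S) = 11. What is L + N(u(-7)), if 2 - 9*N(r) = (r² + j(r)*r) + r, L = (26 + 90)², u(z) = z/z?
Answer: 121093/9 ≈ 13455.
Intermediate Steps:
u(z) = 1
L = 13456 (L = 116² = 13456)
N(r) = 2/9 - 4*r/3 - r²/9 (N(r) = 2/9 - ((r² + 11*r) + r)/9 = 2/9 - (r² + 12*r)/9 = 2/9 + (-4*r/3 - r²/9) = 2/9 - 4*r/3 - r²/9)
L + N(u(-7)) = 13456 + (2/9 - 4/3*1 - ⅑*1²) = 13456 + (2/9 - 4/3 - ⅑*1) = 13456 + (2/9 - 4/3 - ⅑) = 13456 - 11/9 = 121093/9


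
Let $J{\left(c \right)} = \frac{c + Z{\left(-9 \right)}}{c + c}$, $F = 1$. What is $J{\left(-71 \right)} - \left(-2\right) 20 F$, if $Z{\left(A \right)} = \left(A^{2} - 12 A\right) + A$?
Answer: $\frac{5571}{142} \approx 39.232$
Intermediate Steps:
$Z{\left(A \right)} = A^{2} - 11 A$
$J{\left(c \right)} = \frac{180 + c}{2 c}$ ($J{\left(c \right)} = \frac{c - 9 \left(-11 - 9\right)}{c + c} = \frac{c - -180}{2 c} = \left(c + 180\right) \frac{1}{2 c} = \left(180 + c\right) \frac{1}{2 c} = \frac{180 + c}{2 c}$)
$J{\left(-71 \right)} - \left(-2\right) 20 F = \frac{180 - 71}{2 \left(-71\right)} - \left(-2\right) 20 \cdot 1 = \frac{1}{2} \left(- \frac{1}{71}\right) 109 - \left(-40\right) 1 = - \frac{109}{142} - -40 = - \frac{109}{142} + 40 = \frac{5571}{142}$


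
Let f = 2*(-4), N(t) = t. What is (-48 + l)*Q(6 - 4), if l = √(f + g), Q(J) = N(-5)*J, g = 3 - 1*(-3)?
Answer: 480 - 10*I*√2 ≈ 480.0 - 14.142*I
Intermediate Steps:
g = 6 (g = 3 + 3 = 6)
Q(J) = -5*J
f = -8
l = I*√2 (l = √(-8 + 6) = √(-2) = I*√2 ≈ 1.4142*I)
(-48 + l)*Q(6 - 4) = (-48 + I*√2)*(-5*(6 - 4)) = (-48 + I*√2)*(-5*2) = (-48 + I*√2)*(-10) = 480 - 10*I*√2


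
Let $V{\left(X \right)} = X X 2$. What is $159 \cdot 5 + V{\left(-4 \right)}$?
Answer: $827$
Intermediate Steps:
$V{\left(X \right)} = 2 X^{2}$ ($V{\left(X \right)} = X^{2} \cdot 2 = 2 X^{2}$)
$159 \cdot 5 + V{\left(-4 \right)} = 159 \cdot 5 + 2 \left(-4\right)^{2} = 795 + 2 \cdot 16 = 795 + 32 = 827$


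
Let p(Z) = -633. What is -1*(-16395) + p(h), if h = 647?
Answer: 15762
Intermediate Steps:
-1*(-16395) + p(h) = -1*(-16395) - 633 = 16395 - 633 = 15762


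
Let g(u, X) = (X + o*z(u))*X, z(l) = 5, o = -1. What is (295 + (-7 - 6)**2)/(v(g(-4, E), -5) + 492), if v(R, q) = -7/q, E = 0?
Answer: 2320/2467 ≈ 0.94041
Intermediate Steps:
g(u, X) = X*(-5 + X) (g(u, X) = (X - 1*5)*X = (X - 5)*X = (-5 + X)*X = X*(-5 + X))
(295 + (-7 - 6)**2)/(v(g(-4, E), -5) + 492) = (295 + (-7 - 6)**2)/(-7/(-5) + 492) = (295 + (-13)**2)/(-7*(-1/5) + 492) = (295 + 169)/(7/5 + 492) = 464/(2467/5) = 464*(5/2467) = 2320/2467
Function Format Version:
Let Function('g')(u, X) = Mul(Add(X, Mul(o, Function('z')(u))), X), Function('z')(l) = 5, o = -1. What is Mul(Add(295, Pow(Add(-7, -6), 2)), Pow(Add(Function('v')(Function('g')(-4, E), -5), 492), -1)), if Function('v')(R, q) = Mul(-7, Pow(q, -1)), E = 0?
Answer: Rational(2320, 2467) ≈ 0.94041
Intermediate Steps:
Function('g')(u, X) = Mul(X, Add(-5, X)) (Function('g')(u, X) = Mul(Add(X, Mul(-1, 5)), X) = Mul(Add(X, -5), X) = Mul(Add(-5, X), X) = Mul(X, Add(-5, X)))
Mul(Add(295, Pow(Add(-7, -6), 2)), Pow(Add(Function('v')(Function('g')(-4, E), -5), 492), -1)) = Mul(Add(295, Pow(Add(-7, -6), 2)), Pow(Add(Mul(-7, Pow(-5, -1)), 492), -1)) = Mul(Add(295, Pow(-13, 2)), Pow(Add(Mul(-7, Rational(-1, 5)), 492), -1)) = Mul(Add(295, 169), Pow(Add(Rational(7, 5), 492), -1)) = Mul(464, Pow(Rational(2467, 5), -1)) = Mul(464, Rational(5, 2467)) = Rational(2320, 2467)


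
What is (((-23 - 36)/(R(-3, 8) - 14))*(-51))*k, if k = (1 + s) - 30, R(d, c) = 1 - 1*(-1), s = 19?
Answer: 5015/2 ≈ 2507.5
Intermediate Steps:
R(d, c) = 2 (R(d, c) = 1 + 1 = 2)
k = -10 (k = (1 + 19) - 30 = 20 - 30 = -10)
(((-23 - 36)/(R(-3, 8) - 14))*(-51))*k = (((-23 - 36)/(2 - 14))*(-51))*(-10) = (-59/(-12)*(-51))*(-10) = (-59*(-1/12)*(-51))*(-10) = ((59/12)*(-51))*(-10) = -1003/4*(-10) = 5015/2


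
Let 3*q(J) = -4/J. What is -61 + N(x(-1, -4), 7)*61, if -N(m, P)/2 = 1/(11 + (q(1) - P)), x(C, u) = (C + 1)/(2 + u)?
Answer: -427/4 ≈ -106.75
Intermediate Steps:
q(J) = -4/(3*J) (q(J) = (-4/J)/3 = -4/(3*J))
x(C, u) = (1 + C)/(2 + u)
N(m, P) = -2/(29/3 - P) (N(m, P) = -2/(11 + (-4/3/1 - P)) = -2/(11 + (-4/3*1 - P)) = -2/(11 + (-4/3 - P)) = -2/(29/3 - P))
-61 + N(x(-1, -4), 7)*61 = -61 + (6/(-29 + 3*7))*61 = -61 + (6/(-29 + 21))*61 = -61 + (6/(-8))*61 = -61 + (6*(-⅛))*61 = -61 - ¾*61 = -61 - 183/4 = -427/4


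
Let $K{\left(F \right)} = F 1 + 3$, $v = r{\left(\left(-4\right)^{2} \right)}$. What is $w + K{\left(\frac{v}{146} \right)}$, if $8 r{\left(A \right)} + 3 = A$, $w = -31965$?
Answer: $- \frac{37331603}{1168} \approx -31962.0$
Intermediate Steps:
$r{\left(A \right)} = - \frac{3}{8} + \frac{A}{8}$
$v = \frac{13}{8}$ ($v = - \frac{3}{8} + \frac{\left(-4\right)^{2}}{8} = - \frac{3}{8} + \frac{1}{8} \cdot 16 = - \frac{3}{8} + 2 = \frac{13}{8} \approx 1.625$)
$K{\left(F \right)} = 3 + F$ ($K{\left(F \right)} = F + 3 = 3 + F$)
$w + K{\left(\frac{v}{146} \right)} = -31965 + \left(3 + \frac{13}{8 \cdot 146}\right) = -31965 + \left(3 + \frac{13}{8} \cdot \frac{1}{146}\right) = -31965 + \left(3 + \frac{13}{1168}\right) = -31965 + \frac{3517}{1168} = - \frac{37331603}{1168}$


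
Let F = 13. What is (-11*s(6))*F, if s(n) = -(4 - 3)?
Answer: 143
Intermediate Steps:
s(n) = -1 (s(n) = -1*1 = -1)
(-11*s(6))*F = -11*(-1)*13 = 11*13 = 143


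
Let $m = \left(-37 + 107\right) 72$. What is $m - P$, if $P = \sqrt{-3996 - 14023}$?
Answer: $5040 - i \sqrt{18019} \approx 5040.0 - 134.23 i$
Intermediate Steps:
$P = i \sqrt{18019}$ ($P = \sqrt{-18019} = i \sqrt{18019} \approx 134.23 i$)
$m = 5040$ ($m = 70 \cdot 72 = 5040$)
$m - P = 5040 - i \sqrt{18019}$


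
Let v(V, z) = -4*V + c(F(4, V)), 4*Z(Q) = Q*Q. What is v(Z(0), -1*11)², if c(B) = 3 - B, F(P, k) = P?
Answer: 1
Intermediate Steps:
Z(Q) = Q²/4 (Z(Q) = (Q*Q)/4 = Q²/4)
v(V, z) = -1 - 4*V (v(V, z) = -4*V + (3 - 1*4) = -4*V + (3 - 4) = -4*V - 1 = -1 - 4*V)
v(Z(0), -1*11)² = (-1 - 0²)² = (-1 - 0)² = (-1 - 4*0)² = (-1 + 0)² = (-1)² = 1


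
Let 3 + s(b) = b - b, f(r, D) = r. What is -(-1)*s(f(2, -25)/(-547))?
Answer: -3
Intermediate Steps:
s(b) = -3 (s(b) = -3 + (b - b) = -3 + 0 = -3)
-(-1)*s(f(2, -25)/(-547)) = -(-1)*(-3) = -1*3 = -3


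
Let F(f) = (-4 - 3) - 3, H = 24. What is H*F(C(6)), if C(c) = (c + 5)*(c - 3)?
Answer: -240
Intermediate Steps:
C(c) = (-3 + c)*(5 + c) (C(c) = (5 + c)*(-3 + c) = (-3 + c)*(5 + c))
F(f) = -10 (F(f) = -7 - 3 = -10)
H*F(C(6)) = 24*(-10) = -240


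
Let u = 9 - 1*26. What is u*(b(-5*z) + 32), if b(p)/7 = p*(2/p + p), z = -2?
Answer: -12682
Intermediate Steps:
u = -17 (u = 9 - 26 = -17)
b(p) = 7*p*(p + 2/p) (b(p) = 7*(p*(2/p + p)) = 7*(p*(p + 2/p)) = 7*p*(p + 2/p))
u*(b(-5*z) + 32) = -17*((14 + 7*(-5*(-2))**2) + 32) = -17*((14 + 7*10**2) + 32) = -17*((14 + 7*100) + 32) = -17*((14 + 700) + 32) = -17*(714 + 32) = -17*746 = -12682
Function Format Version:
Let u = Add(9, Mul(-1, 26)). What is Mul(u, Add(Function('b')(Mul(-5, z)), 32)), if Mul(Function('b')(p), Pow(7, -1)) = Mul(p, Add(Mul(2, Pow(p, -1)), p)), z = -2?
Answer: -12682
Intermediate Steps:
u = -17 (u = Add(9, -26) = -17)
Function('b')(p) = Mul(7, p, Add(p, Mul(2, Pow(p, -1)))) (Function('b')(p) = Mul(7, Mul(p, Add(Mul(2, Pow(p, -1)), p))) = Mul(7, Mul(p, Add(p, Mul(2, Pow(p, -1))))) = Mul(7, p, Add(p, Mul(2, Pow(p, -1)))))
Mul(u, Add(Function('b')(Mul(-5, z)), 32)) = Mul(-17, Add(Add(14, Mul(7, Pow(Mul(-5, -2), 2))), 32)) = Mul(-17, Add(Add(14, Mul(7, Pow(10, 2))), 32)) = Mul(-17, Add(Add(14, Mul(7, 100)), 32)) = Mul(-17, Add(Add(14, 700), 32)) = Mul(-17, Add(714, 32)) = Mul(-17, 746) = -12682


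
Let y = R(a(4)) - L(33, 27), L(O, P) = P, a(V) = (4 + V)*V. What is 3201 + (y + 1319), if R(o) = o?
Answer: 4525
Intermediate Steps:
a(V) = V*(4 + V)
y = 5 (y = 4*(4 + 4) - 1*27 = 4*8 - 27 = 32 - 27 = 5)
3201 + (y + 1319) = 3201 + (5 + 1319) = 3201 + 1324 = 4525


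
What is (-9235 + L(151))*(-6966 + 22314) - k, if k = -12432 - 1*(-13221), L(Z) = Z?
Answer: -139422021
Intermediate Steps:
k = 789 (k = -12432 + 13221 = 789)
(-9235 + L(151))*(-6966 + 22314) - k = (-9235 + 151)*(-6966 + 22314) - 1*789 = -9084*15348 - 789 = -139421232 - 789 = -139422021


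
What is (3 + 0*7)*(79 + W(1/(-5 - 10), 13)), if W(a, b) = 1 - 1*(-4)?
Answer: 252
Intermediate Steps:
W(a, b) = 5 (W(a, b) = 1 + 4 = 5)
(3 + 0*7)*(79 + W(1/(-5 - 10), 13)) = (3 + 0*7)*(79 + 5) = (3 + 0)*84 = 3*84 = 252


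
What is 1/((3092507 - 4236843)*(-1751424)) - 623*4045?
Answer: -5050698334462986239/2004217534464 ≈ -2.5200e+6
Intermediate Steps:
1/((3092507 - 4236843)*(-1751424)) - 623*4045 = -1/1751424/(-1144336) - 2520035 = -1/1144336*(-1/1751424) - 2520035 = 1/2004217534464 - 2520035 = -5050698334462986239/2004217534464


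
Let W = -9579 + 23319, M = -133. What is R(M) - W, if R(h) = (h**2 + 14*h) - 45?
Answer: 2042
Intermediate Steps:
R(h) = -45 + h**2 + 14*h
W = 13740
R(M) - W = (-45 + (-133)**2 + 14*(-133)) - 1*13740 = (-45 + 17689 - 1862) - 13740 = 15782 - 13740 = 2042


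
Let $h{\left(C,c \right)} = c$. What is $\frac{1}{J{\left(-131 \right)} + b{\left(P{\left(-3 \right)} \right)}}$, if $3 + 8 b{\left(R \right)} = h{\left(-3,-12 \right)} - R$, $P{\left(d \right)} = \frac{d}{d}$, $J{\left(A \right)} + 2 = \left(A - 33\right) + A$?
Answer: $- \frac{1}{299} \approx -0.0033445$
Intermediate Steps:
$J{\left(A \right)} = -35 + 2 A$ ($J{\left(A \right)} = -2 + \left(\left(A - 33\right) + A\right) = -2 + \left(\left(-33 + A\right) + A\right) = -2 + \left(-33 + 2 A\right) = -35 + 2 A$)
$P{\left(d \right)} = 1$
$b{\left(R \right)} = - \frac{15}{8} - \frac{R}{8}$ ($b{\left(R \right)} = - \frac{3}{8} + \frac{-12 - R}{8} = - \frac{3}{8} - \left(\frac{3}{2} + \frac{R}{8}\right) = - \frac{15}{8} - \frac{R}{8}$)
$\frac{1}{J{\left(-131 \right)} + b{\left(P{\left(-3 \right)} \right)}} = \frac{1}{\left(-35 + 2 \left(-131\right)\right) - 2} = \frac{1}{\left(-35 - 262\right) - 2} = \frac{1}{-297 - 2} = \frac{1}{-299} = - \frac{1}{299}$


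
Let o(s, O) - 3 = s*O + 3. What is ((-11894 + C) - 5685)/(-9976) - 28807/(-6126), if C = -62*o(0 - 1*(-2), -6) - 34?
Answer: 196498499/30556488 ≈ 6.4307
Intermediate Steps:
o(s, O) = 6 + O*s (o(s, O) = 3 + (s*O + 3) = 3 + (O*s + 3) = 3 + (3 + O*s) = 6 + O*s)
C = 338 (C = -62*(6 - 6*(0 - 1*(-2))) - 34 = -62*(6 - 6*(0 + 2)) - 34 = -62*(6 - 6*2) - 34 = -62*(6 - 12) - 34 = -62*(-6) - 34 = 372 - 34 = 338)
((-11894 + C) - 5685)/(-9976) - 28807/(-6126) = ((-11894 + 338) - 5685)/(-9976) - 28807/(-6126) = (-11556 - 5685)*(-1/9976) - 28807*(-1/6126) = -17241*(-1/9976) + 28807/6126 = 17241/9976 + 28807/6126 = 196498499/30556488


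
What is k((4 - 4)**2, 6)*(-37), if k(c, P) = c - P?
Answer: 222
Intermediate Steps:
k((4 - 4)**2, 6)*(-37) = ((4 - 4)**2 - 1*6)*(-37) = (0**2 - 6)*(-37) = (0 - 6)*(-37) = -6*(-37) = 222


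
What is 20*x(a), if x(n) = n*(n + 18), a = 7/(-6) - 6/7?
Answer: -285175/441 ≈ -646.66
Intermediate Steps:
a = -85/42 (a = 7*(-⅙) - 6*⅐ = -7/6 - 6/7 = -85/42 ≈ -2.0238)
x(n) = n*(18 + n)
20*x(a) = 20*(-85*(18 - 85/42)/42) = 20*(-85/42*671/42) = 20*(-57035/1764) = -285175/441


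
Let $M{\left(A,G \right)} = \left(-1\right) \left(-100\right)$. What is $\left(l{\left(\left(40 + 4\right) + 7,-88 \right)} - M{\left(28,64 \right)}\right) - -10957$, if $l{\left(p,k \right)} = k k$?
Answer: $18601$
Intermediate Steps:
$l{\left(p,k \right)} = k^{2}$
$M{\left(A,G \right)} = 100$
$\left(l{\left(\left(40 + 4\right) + 7,-88 \right)} - M{\left(28,64 \right)}\right) - -10957 = \left(\left(-88\right)^{2} - 100\right) - -10957 = \left(7744 - 100\right) + 10957 = 7644 + 10957 = 18601$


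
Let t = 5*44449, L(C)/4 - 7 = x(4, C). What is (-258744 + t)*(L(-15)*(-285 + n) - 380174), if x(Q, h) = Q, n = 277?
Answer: 13888818474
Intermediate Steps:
L(C) = 44 (L(C) = 28 + 4*4 = 28 + 16 = 44)
t = 222245
(-258744 + t)*(L(-15)*(-285 + n) - 380174) = (-258744 + 222245)*(44*(-285 + 277) - 380174) = -36499*(44*(-8) - 380174) = -36499*(-352 - 380174) = -36499*(-380526) = 13888818474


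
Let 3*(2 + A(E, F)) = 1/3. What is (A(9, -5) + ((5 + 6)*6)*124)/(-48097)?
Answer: -73639/432873 ≈ -0.17012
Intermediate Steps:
A(E, F) = -17/9 (A(E, F) = -2 + (⅓)/3 = -2 + (⅓)*(⅓) = -2 + ⅑ = -17/9)
(A(9, -5) + ((5 + 6)*6)*124)/(-48097) = (-17/9 + ((5 + 6)*6)*124)/(-48097) = (-17/9 + (11*6)*124)*(-1/48097) = (-17/9 + 66*124)*(-1/48097) = (-17/9 + 8184)*(-1/48097) = (73639/9)*(-1/48097) = -73639/432873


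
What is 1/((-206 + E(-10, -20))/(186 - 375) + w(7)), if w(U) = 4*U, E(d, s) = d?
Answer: 7/204 ≈ 0.034314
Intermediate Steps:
1/((-206 + E(-10, -20))/(186 - 375) + w(7)) = 1/((-206 - 10)/(186 - 375) + 4*7) = 1/(-216/(-189) + 28) = 1/(-216*(-1/189) + 28) = 1/(8/7 + 28) = 1/(204/7) = 7/204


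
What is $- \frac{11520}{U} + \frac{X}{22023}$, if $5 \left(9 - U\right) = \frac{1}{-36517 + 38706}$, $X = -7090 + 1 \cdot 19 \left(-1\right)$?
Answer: $- \frac{347187631517}{271169199} \approx -1280.3$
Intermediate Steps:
$X = -7109$ ($X = -7090 + 19 \left(-1\right) = -7090 - 19 = -7109$)
$U = \frac{98504}{10945}$ ($U = 9 - \frac{1}{5 \left(-36517 + 38706\right)} = 9 - \frac{1}{5 \cdot 2189} = 9 - \frac{1}{10945} = \frac{98504}{10945} \approx 8.9999$)
$- \frac{11520}{U} + \frac{X}{22023} = - \frac{11520}{\frac{98504}{10945}} - \frac{7109}{22023} = \left(-11520\right) \frac{10945}{98504} - \frac{7109}{22023} = - \frac{15760800}{12313} - \frac{7109}{22023} = - \frac{347187631517}{271169199}$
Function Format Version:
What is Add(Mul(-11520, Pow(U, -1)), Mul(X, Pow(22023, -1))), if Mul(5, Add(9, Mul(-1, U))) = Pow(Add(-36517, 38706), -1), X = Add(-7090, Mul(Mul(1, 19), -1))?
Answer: Rational(-347187631517, 271169199) ≈ -1280.3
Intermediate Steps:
X = -7109 (X = Add(-7090, Mul(19, -1)) = Add(-7090, -19) = -7109)
U = Rational(98504, 10945) (U = Add(9, Mul(Rational(-1, 5), Pow(Add(-36517, 38706), -1))) = Add(9, Mul(Rational(-1, 5), Pow(2189, -1))) = Add(9, Mul(Rational(-1, 5), Rational(1, 2189))) = Add(9, Rational(-1, 10945)) = Rational(98504, 10945) ≈ 8.9999)
Add(Mul(-11520, Pow(U, -1)), Mul(X, Pow(22023, -1))) = Add(Mul(-11520, Pow(Rational(98504, 10945), -1)), Mul(-7109, Pow(22023, -1))) = Add(Mul(-11520, Rational(10945, 98504)), Mul(-7109, Rational(1, 22023))) = Add(Rational(-15760800, 12313), Rational(-7109, 22023)) = Rational(-347187631517, 271169199)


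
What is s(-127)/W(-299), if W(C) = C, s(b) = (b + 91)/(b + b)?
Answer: -18/37973 ≈ -0.00047402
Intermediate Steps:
s(b) = (91 + b)/(2*b) (s(b) = (91 + b)/((2*b)) = (91 + b)*(1/(2*b)) = (91 + b)/(2*b))
s(-127)/W(-299) = ((½)*(91 - 127)/(-127))/(-299) = ((½)*(-1/127)*(-36))*(-1/299) = (18/127)*(-1/299) = -18/37973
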